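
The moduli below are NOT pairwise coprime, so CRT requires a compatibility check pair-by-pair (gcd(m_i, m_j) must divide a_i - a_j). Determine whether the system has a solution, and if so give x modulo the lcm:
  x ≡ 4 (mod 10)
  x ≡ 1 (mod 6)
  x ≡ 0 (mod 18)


Moduli 10, 6, 18 are not pairwise coprime, so CRT works modulo lcm(m_i) when all pairwise compatibility conditions hold.
Pairwise compatibility: gcd(m_i, m_j) must divide a_i - a_j for every pair.
Merge one congruence at a time:
  Start: x ≡ 4 (mod 10).
  Combine with x ≡ 1 (mod 6): gcd(10, 6) = 2, and 1 - 4 = -3 is NOT divisible by 2.
    ⇒ system is inconsistent (no integer solution).

No solution (the system is inconsistent).


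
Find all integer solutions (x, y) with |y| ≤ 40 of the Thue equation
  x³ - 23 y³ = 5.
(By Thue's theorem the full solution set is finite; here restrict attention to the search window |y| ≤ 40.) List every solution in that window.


The equation is x³ - 23y³ = 5. For fixed y, x³ = 23·y³ + 5, so a solution requires the RHS to be a perfect cube.
Strategy: iterate y from -40 to 40, compute RHS = 23·y³ + 5, and check whether it is a (positive or negative) perfect cube.
Check small values of y:
  y = 0: RHS = 5 is not a perfect cube.
  y = 1: RHS = 28 is not a perfect cube.
  y = -1: RHS = -18 is not a perfect cube.
  y = 2: RHS = 189 is not a perfect cube.
  y = -2: RHS = -179 is not a perfect cube.
  y = 3: RHS = 626 is not a perfect cube.
  y = -3: RHS = -616 is not a perfect cube.
Continuing the search up to |y| = 40 finds no solutions either.
No (x, y) in the scanned range satisfies the equation.

No integer solutions with |y| ≤ 40.


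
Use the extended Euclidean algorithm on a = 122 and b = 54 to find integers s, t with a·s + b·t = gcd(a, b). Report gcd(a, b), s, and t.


Euclidean algorithm on (122, 54) — divide until remainder is 0:
  122 = 2 · 54 + 14
  54 = 3 · 14 + 12
  14 = 1 · 12 + 2
  12 = 6 · 2 + 0
gcd(122, 54) = 2.
Track Bezout coefficients alongside the remainders: start with r₀ = 122 = a·1 + b·0 (s = 1, t = 0) and r₁ = 54 = a·0 + b·1 (s = 0, t = 1); each new remainder r_{k+1} = r_{k-1} − q_k·r_k inherits s_{k+1} = s_{k-1} − q_k·s_k, t_{k+1} = t_{k-1} − q_k·t_k, so r_k = a·s_k + b·t_k at every step:
  q = 2: r = 14, s = 1 − 2·0 = 1, t = 0 − 2·1 = -2  (check: 122·1 + 54·(-2) = 14)
  q = 3: r = 12, s = 0 − 3·1 = -3, t = 1 − 3·(-2) = 7  (check: 122·(-3) + 54·7 = 12)
  q = 1: r = 2, s = 1 − 1·(-3) = 4, t = -2 − 1·7 = -9  (check: 122·4 + 54·(-9) = 2)
The row with r = 2 (the gcd) gives the Bezout coefficients s = 4, t = -9.
Result: 122 · (4) + 54 · (-9) = 2.

gcd(122, 54) = 2; s = 4, t = -9 (check: 122·4 + 54·(-9) = 2).


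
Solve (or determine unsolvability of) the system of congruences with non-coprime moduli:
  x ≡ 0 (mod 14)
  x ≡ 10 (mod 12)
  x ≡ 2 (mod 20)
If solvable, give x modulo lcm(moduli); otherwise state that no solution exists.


Moduli 14, 12, 20 are not pairwise coprime, so CRT works modulo lcm(m_i) when all pairwise compatibility conditions hold.
Pairwise compatibility: gcd(m_i, m_j) must divide a_i - a_j for every pair.
Merge one congruence at a time:
  Start: x ≡ 0 (mod 14).
  Combine with x ≡ 10 (mod 12): gcd(14, 12) = 2; 10 - 0 = 10, which IS divisible by 2, so compatible.
    Write x = 0 + 14·t and substitute into x ≡ 10 (mod 12): 14·t ≡ 10 − 0 = 10 (mod 12).
    Divide the congruence (and modulus) by g = 2: 7·t ≡ 5 (mod 6).
    Reduce coefficients mod 6: 1·t ≡ 5 (mod 6).
    So t ≡ 5 (mod 6).
    Then x = 0 + 14·5 = 70, valid modulo lcm(14, 12) = 84: x ≡ 70 (mod 84).
  Combine with x ≡ 2 (mod 20): gcd(84, 20) = 4; 2 - 70 = -68, which IS divisible by 4, so compatible.
    Write x = 70 + 84·t and substitute into x ≡ 2 (mod 20): 84·t ≡ 2 − 70 = -68 (mod 20).
    Divide the congruence (and modulus) by g = 4: 21·t ≡ -17 (mod 5).
    Reduce coefficients mod 5: 1·t ≡ 3 (mod 5).
    So t ≡ 3 (mod 5).
    Then x = 70 + 84·3 = 322, valid modulo lcm(84, 20) = 420: x ≡ 322 (mod 420).
Verify: 322 mod 14 = 0, 322 mod 12 = 10, 322 mod 20 = 2.

x ≡ 322 (mod 420).


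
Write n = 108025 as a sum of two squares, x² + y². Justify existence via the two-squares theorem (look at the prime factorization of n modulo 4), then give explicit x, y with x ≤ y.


Step 1: Factor n = 108025 = 5^2 · 29 · 149.
Step 2: Check the mod-4 condition on each prime factor: 5 ≡ 1 (mod 4), exponent 2; 29 ≡ 1 (mod 4), exponent 1; 149 ≡ 1 (mod 4), exponent 1.
All primes ≡ 3 (mod 4) appear to even exponent (or don't appear), so by the two-squares theorem n IS expressible as a sum of two squares.
Step 3: Build a representation. Group n = k² · m with k = 5 and m = 29 · 149 = 4321 (a product of primes ≡ 1 (mod 4)); a representation of m scales to one of n via (k·x)² + (k·y)² = k²(x² + y²). Each prime p ≡ 1 (mod 4) is itself a sum of two squares; find a² by testing p − a² for a perfect square:
  29: 29 − 1² = 28, 29 − 2² = 25 = 5² ⇒ 29 = 2² + 5².
  149: 149 − 1² = 148, 149 − 2² = 145, 149 − 3² = 140, 149 − 4² = 133, 149 − 5² = 124, 149 − 6² = 113, 149 − 7² = 100 = 10² ⇒ 149 = 7² + 10².
  Combine using the Brahmagupta–Fibonacci identity (a² + b²)(c² + d²) = (ac − bd)² + (ad + bc)² = (ac + bd)² + (ad − bc)²:
  29 · 149 = 4321: from (2² + 5²)(7² + 10²), take (2·7 − 5·10, 2·10 + 5·7) = (14 − 50, 20 + 35) = (-36, 55); dropping signs (only squares matter) gives (36, 55); check 36² + 55² = 1296 + 3025 = 4321 ✓.
  Scale by k = 5: (5·36, 5·55) = (180, 275).
Step 4: Order so x ≤ y and verify: 180² + 275² = 32400 + 75625 = 108025 = n. ✓

n = 108025 = 180² + 275² (one valid representation with x ≤ y).


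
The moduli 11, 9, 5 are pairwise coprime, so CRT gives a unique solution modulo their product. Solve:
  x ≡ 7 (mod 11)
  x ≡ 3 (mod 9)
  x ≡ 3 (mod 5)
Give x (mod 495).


Moduli 11, 9, 5 are pairwise coprime; by CRT there is a unique solution modulo M = 11 · 9 · 5 = 495.
Solve pairwise, accumulating the modulus:
  Start with x ≡ 7 (mod 11).
  Combine with x ≡ 3 (mod 9): since gcd(11, 9) = 1, we get a unique residue mod 99.
    Write x = 7 + 11·t and substitute into x ≡ 3 (mod 9): 11·t ≡ 3 − 7 = -4 (mod 9).
    Reduce coefficients mod 9: 2·t ≡ 5 (mod 9).
    The inverse of 2 mod 9 is 5 (since 2·5 = 10 = 1·9 + 1), so t ≡ 5·5 = 25 ≡ 7 (mod 9).
    Then x = 7 + 11·7 = 84, valid modulo lcm(11, 9) = 99: x ≡ 84 (mod 99).
  Combine with x ≡ 3 (mod 5): since gcd(99, 5) = 1, we get a unique residue mod 495.
    Write x = 84 + 99·t and substitute into x ≡ 3 (mod 5): 99·t ≡ 3 − 84 = -81 (mod 5).
    Reduce coefficients mod 5: 4·t ≡ 4 (mod 5).
    The inverse of 4 mod 5 is 4 (since 4·4 = 16 = 3·5 + 1), so t ≡ 4·4 = 16 ≡ 1 (mod 5).
    Then x = 84 + 99·1 = 183, valid modulo lcm(99, 5) = 495: x ≡ 183 (mod 495).
Verify: 183 mod 11 = 7 ✓, 183 mod 9 = 3 ✓, 183 mod 5 = 3 ✓.

x ≡ 183 (mod 495).


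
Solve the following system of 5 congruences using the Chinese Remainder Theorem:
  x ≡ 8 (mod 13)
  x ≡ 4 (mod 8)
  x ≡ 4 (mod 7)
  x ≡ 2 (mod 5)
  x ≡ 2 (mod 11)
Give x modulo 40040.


Product of moduli M = 13 · 8 · 7 · 5 · 11 = 40040.
Merge one congruence at a time:
  Start: x ≡ 8 (mod 13).
  Combine with x ≡ 4 (mod 8); new modulus lcm = 104.
    Write x = 8 + 13·t and substitute into x ≡ 4 (mod 8): 13·t ≡ 4 − 8 = -4 (mod 8).
    Reduce coefficients mod 8: 5·t ≡ 4 (mod 8).
    The inverse of 5 mod 8 is 5 (since 5·5 = 25 = 3·8 + 1), so t ≡ 5·4 = 20 ≡ 4 (mod 8).
    Then x = 8 + 13·4 = 60, valid modulo lcm(13, 8) = 104: x ≡ 60 (mod 104).
  Combine with x ≡ 4 (mod 7); new modulus lcm = 728.
    Write x = 60 + 104·t and substitute into x ≡ 4 (mod 7): 104·t ≡ 4 − 60 = -56 (mod 7).
    Reduce coefficients mod 7: 6·t ≡ 0 (mod 7).
    The inverse of 6 mod 7 is 6 (since 6·6 = 36 = 5·7 + 1), so t ≡ 6·0 = 0 ≡ 0 (mod 7).
    Then x = 60 + 104·0 = 60, valid modulo lcm(104, 7) = 728: x ≡ 60 (mod 728).
  Combine with x ≡ 2 (mod 5); new modulus lcm = 3640.
    Write x = 60 + 728·t and substitute into x ≡ 2 (mod 5): 728·t ≡ 2 − 60 = -58 (mod 5).
    Reduce coefficients mod 5: 3·t ≡ 2 (mod 5).
    The inverse of 3 mod 5 is 2 (since 3·2 = 6 = 1·5 + 1), so t ≡ 2·2 = 4 ≡ 4 (mod 5).
    Then x = 60 + 728·4 = 2972, valid modulo lcm(728, 5) = 3640: x ≡ 2972 (mod 3640).
  Combine with x ≡ 2 (mod 11); new modulus lcm = 40040.
    Write x = 2972 + 3640·t and substitute into x ≡ 2 (mod 11): 3640·t ≡ 2 − 2972 = -2970 (mod 11).
    Reduce coefficients mod 11: 10·t ≡ 0 (mod 11).
    The inverse of 10 mod 11 is 10 (since 10·10 = 100 = 9·11 + 1), so t ≡ 10·0 = 0 ≡ 0 (mod 11).
    Then x = 2972 + 3640·0 = 2972, valid modulo lcm(3640, 11) = 40040: x ≡ 2972 (mod 40040).
Verify against each original: 2972 mod 13 = 8, 2972 mod 8 = 4, 2972 mod 7 = 4, 2972 mod 5 = 2, 2972 mod 11 = 2.

x ≡ 2972 (mod 40040).


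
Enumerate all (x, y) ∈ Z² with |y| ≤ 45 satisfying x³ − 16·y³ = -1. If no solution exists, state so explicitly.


The equation is x³ - 16y³ = -1. For fixed y, x³ = 16·y³ − 1, so a solution requires the RHS to be a perfect cube.
Strategy: iterate y from -45 to 45, compute RHS = 16·y³ − 1, and check whether it is a (positive or negative) perfect cube.
Check small values of y:
  y = 0: RHS = -1 = (-1)³ ⇒ x = -1 works.
  y = 1: RHS = 15 is not a perfect cube.
  y = -1: RHS = -17 is not a perfect cube.
  y = 2: RHS = 127 is not a perfect cube.
  y = -2: RHS = -129 is not a perfect cube.
  y = 3: RHS = 431 is not a perfect cube.
  y = -3: RHS = -433 is not a perfect cube.
Continuing the search up to |y| = 45 finds no further solutions beyond those listed.
Collected solutions: (-1, 0).

Solutions (with |y| ≤ 45): (-1, 0).


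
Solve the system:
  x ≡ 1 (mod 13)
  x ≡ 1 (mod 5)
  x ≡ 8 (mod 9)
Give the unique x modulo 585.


Moduli 13, 5, 9 are pairwise coprime; by CRT there is a unique solution modulo M = 13 · 5 · 9 = 585.
Solve pairwise, accumulating the modulus:
  Start with x ≡ 1 (mod 13).
  Combine with x ≡ 1 (mod 5): since gcd(13, 5) = 1, we get a unique residue mod 65.
    Write x = 1 + 13·t and substitute into x ≡ 1 (mod 5): 13·t ≡ 1 − 1 = 0 (mod 5).
    Reduce coefficients mod 5: 3·t ≡ 0 (mod 5).
    The inverse of 3 mod 5 is 2 (since 3·2 = 6 = 1·5 + 1), so t ≡ 2·0 = 0 ≡ 0 (mod 5).
    Then x = 1 + 13·0 = 1, valid modulo lcm(13, 5) = 65: x ≡ 1 (mod 65).
  Combine with x ≡ 8 (mod 9): since gcd(65, 9) = 1, we get a unique residue mod 585.
    Write x = 1 + 65·t and substitute into x ≡ 8 (mod 9): 65·t ≡ 8 − 1 = 7 (mod 9).
    Reduce coefficients mod 9: 2·t ≡ 7 (mod 9).
    The inverse of 2 mod 9 is 5 (since 2·5 = 10 = 1·9 + 1), so t ≡ 5·7 = 35 ≡ 8 (mod 9).
    Then x = 1 + 65·8 = 521, valid modulo lcm(65, 9) = 585: x ≡ 521 (mod 585).
Verify: 521 mod 13 = 1 ✓, 521 mod 5 = 1 ✓, 521 mod 9 = 8 ✓.

x ≡ 521 (mod 585).


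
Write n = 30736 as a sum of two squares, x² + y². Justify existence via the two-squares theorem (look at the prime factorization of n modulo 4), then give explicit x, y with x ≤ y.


Step 1: Factor n = 30736 = 2^4 · 17 · 113.
Step 2: Check the mod-4 condition on each prime factor: 2 = 2 (special); 17 ≡ 1 (mod 4), exponent 1; 113 ≡ 1 (mod 4), exponent 1.
All primes ≡ 3 (mod 4) appear to even exponent (or don't appear), so by the two-squares theorem n IS expressible as a sum of two squares.
Step 3: Build a representation. Group n = k² · m with k = 4 and m = 17 · 113 = 1921 (a product of primes ≡ 1 (mod 4)); a representation of m scales to one of n via (k·x)² + (k·y)² = k²(x² + y²). Each prime p ≡ 1 (mod 4) is itself a sum of two squares; find a² by testing p − a² for a perfect square:
  17: 17 − 1² = 16 = 4² ⇒ 17 = 1² + 4².
  113: 113 − 1² = 112, 113 − 2² = 109, 113 − 3² = 104, 113 − 4² = 97, 113 − 5² = 88, 113 − 6² = 77, 113 − 7² = 64 = 8² ⇒ 113 = 7² + 8².
  Combine using the Brahmagupta–Fibonacci identity (a² + b²)(c² + d²) = (ac − bd)² + (ad + bc)² = (ac + bd)² + (ad − bc)²:
  17 · 113 = 1921: from (1² + 4²)(7² + 8²), take (1·7 − 4·8, 1·8 + 4·7) = (7 − 32, 8 + 28) = (-25, 36); dropping signs (only squares matter) gives (25, 36); check 25² + 36² = 625 + 1296 = 1921 ✓.
  Scale by k = 4: (4·25, 4·36) = (100, 144).
Step 4: Order so x ≤ y and verify: 100² + 144² = 10000 + 20736 = 30736 = n. ✓

n = 30736 = 100² + 144² (one valid representation with x ≤ y).


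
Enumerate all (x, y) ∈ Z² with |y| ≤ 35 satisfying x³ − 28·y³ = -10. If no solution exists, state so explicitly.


The equation is x³ - 28y³ = -10. For fixed y, x³ = 28·y³ − 10, so a solution requires the RHS to be a perfect cube.
Strategy: iterate y from -35 to 35, compute RHS = 28·y³ − 10, and check whether it is a (positive or negative) perfect cube.
Check small values of y:
  y = 0: RHS = -10 is not a perfect cube.
  y = 1: RHS = 18 is not a perfect cube.
  y = -1: RHS = -38 is not a perfect cube.
  y = 2: RHS = 214 is not a perfect cube.
  y = -2: RHS = -234 is not a perfect cube.
  y = 3: RHS = 746 is not a perfect cube.
  y = -3: RHS = -766 is not a perfect cube.
Continuing the search up to |y| = 35 finds no solutions either.
No (x, y) in the scanned range satisfies the equation.

No integer solutions with |y| ≤ 35.


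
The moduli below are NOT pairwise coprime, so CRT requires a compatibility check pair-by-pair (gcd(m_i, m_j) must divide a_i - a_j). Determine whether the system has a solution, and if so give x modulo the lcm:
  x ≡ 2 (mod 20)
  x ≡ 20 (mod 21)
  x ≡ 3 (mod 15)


Moduli 20, 21, 15 are not pairwise coprime, so CRT works modulo lcm(m_i) when all pairwise compatibility conditions hold.
Pairwise compatibility: gcd(m_i, m_j) must divide a_i - a_j for every pair.
Merge one congruence at a time:
  Start: x ≡ 2 (mod 20).
  Combine with x ≡ 20 (mod 21): gcd(20, 21) = 1; 20 - 2 = 18, which IS divisible by 1, so compatible.
    Write x = 2 + 20·t and substitute into x ≡ 20 (mod 21): 20·t ≡ 20 − 2 = 18 (mod 21).
    The inverse of 20 mod 21 is 20 (since 20·20 = 400 = 19·21 + 1), so t ≡ 20·18 = 360 ≡ 3 (mod 21).
    Then x = 2 + 20·3 = 62, valid modulo lcm(20, 21) = 420: x ≡ 62 (mod 420).
  Combine with x ≡ 3 (mod 15): gcd(420, 15) = 15, and 3 - 62 = -59 is NOT divisible by 15.
    ⇒ system is inconsistent (no integer solution).

No solution (the system is inconsistent).


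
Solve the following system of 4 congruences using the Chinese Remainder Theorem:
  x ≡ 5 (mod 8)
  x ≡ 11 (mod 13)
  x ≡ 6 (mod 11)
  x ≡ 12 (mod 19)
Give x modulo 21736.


Product of moduli M = 8 · 13 · 11 · 19 = 21736.
Merge one congruence at a time:
  Start: x ≡ 5 (mod 8).
  Combine with x ≡ 11 (mod 13); new modulus lcm = 104.
    Write x = 5 + 8·t and substitute into x ≡ 11 (mod 13): 8·t ≡ 11 − 5 = 6 (mod 13).
    The inverse of 8 mod 13 is 5 (since 8·5 = 40 = 3·13 + 1), so t ≡ 5·6 = 30 ≡ 4 (mod 13).
    Then x = 5 + 8·4 = 37, valid modulo lcm(8, 13) = 104: x ≡ 37 (mod 104).
  Combine with x ≡ 6 (mod 11); new modulus lcm = 1144.
    Write x = 37 + 104·t and substitute into x ≡ 6 (mod 11): 104·t ≡ 6 − 37 = -31 (mod 11).
    Reduce coefficients mod 11: 5·t ≡ 2 (mod 11).
    The inverse of 5 mod 11 is 9 (since 5·9 = 45 = 4·11 + 1), so t ≡ 9·2 = 18 ≡ 7 (mod 11).
    Then x = 37 + 104·7 = 765, valid modulo lcm(104, 11) = 1144: x ≡ 765 (mod 1144).
  Combine with x ≡ 12 (mod 19); new modulus lcm = 21736.
    Write x = 765 + 1144·t and substitute into x ≡ 12 (mod 19): 1144·t ≡ 12 − 765 = -753 (mod 19).
    Reduce coefficients mod 19: 4·t ≡ 7 (mod 19).
    The inverse of 4 mod 19 is 5 (since 4·5 = 20 = 1·19 + 1), so t ≡ 5·7 = 35 ≡ 16 (mod 19).
    Then x = 765 + 1144·16 = 19069, valid modulo lcm(1144, 19) = 21736: x ≡ 19069 (mod 21736).
Verify against each original: 19069 mod 8 = 5, 19069 mod 13 = 11, 19069 mod 11 = 6, 19069 mod 19 = 12.

x ≡ 19069 (mod 21736).


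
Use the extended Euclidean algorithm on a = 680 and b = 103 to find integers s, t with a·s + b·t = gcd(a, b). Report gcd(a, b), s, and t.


Euclidean algorithm on (680, 103) — divide until remainder is 0:
  680 = 6 · 103 + 62
  103 = 1 · 62 + 41
  62 = 1 · 41 + 21
  41 = 1 · 21 + 20
  21 = 1 · 20 + 1
  20 = 20 · 1 + 0
gcd(680, 103) = 1.
Track Bezout coefficients alongside the remainders: start with r₀ = 680 = a·1 + b·0 (s = 1, t = 0) and r₁ = 103 = a·0 + b·1 (s = 0, t = 1); each new remainder r_{k+1} = r_{k-1} − q_k·r_k inherits s_{k+1} = s_{k-1} − q_k·s_k, t_{k+1} = t_{k-1} − q_k·t_k, so r_k = a·s_k + b·t_k at every step:
  q = 6: r = 62, s = 1 − 6·0 = 1, t = 0 − 6·1 = -6  (check: 680·1 + 103·(-6) = 62)
  q = 1: r = 41, s = 0 − 1·1 = -1, t = 1 − 1·(-6) = 7  (check: 680·(-1) + 103·7 = 41)
  q = 1: r = 21, s = 1 − 1·(-1) = 2, t = -6 − 1·7 = -13  (check: 680·2 + 103·(-13) = 21)
  q = 1: r = 20, s = -1 − 1·2 = -3, t = 7 − 1·(-13) = 20  (check: 680·(-3) + 103·20 = 20)
  q = 1: r = 1, s = 2 − 1·(-3) = 5, t = -13 − 1·20 = -33  (check: 680·5 + 103·(-33) = 1)
The row with r = 1 (the gcd) gives the Bezout coefficients s = 5, t = -33.
Result: 680 · (5) + 103 · (-33) = 1.

gcd(680, 103) = 1; s = 5, t = -33 (check: 680·5 + 103·(-33) = 1).


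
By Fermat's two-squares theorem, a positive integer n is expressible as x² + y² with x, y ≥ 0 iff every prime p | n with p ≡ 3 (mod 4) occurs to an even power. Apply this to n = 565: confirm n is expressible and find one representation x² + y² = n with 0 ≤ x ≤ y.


Step 1: Factor n = 565 = 5 · 113.
Step 2: Check the mod-4 condition on each prime factor: 5 ≡ 1 (mod 4), exponent 1; 113 ≡ 1 (mod 4), exponent 1.
All primes ≡ 3 (mod 4) appear to even exponent (or don't appear), so by the two-squares theorem n IS expressible as a sum of two squares.
Step 3: Build a representation. Here n = 5 · 113 is a product of primes ≡ 1 (mod 4). Each prime p ≡ 1 (mod 4) is itself a sum of two squares; find a² by testing p − a² for a perfect square:
  5: 5 − 1² = 4 = 2² ⇒ 5 = 1² + 2².
  113: 113 − 1² = 112, 113 − 2² = 109, 113 − 3² = 104, 113 − 4² = 97, 113 − 5² = 88, 113 − 6² = 77, 113 − 7² = 64 = 8² ⇒ 113 = 7² + 8².
  Combine using the Brahmagupta–Fibonacci identity (a² + b²)(c² + d²) = (ac − bd)² + (ad + bc)² = (ac + bd)² + (ad − bc)²:
  5 · 113 = 565: from (1² + 2²)(7² + 8²), take (1·7 − 2·8, 1·8 + 2·7) = (7 − 16, 8 + 14) = (-9, 22); dropping signs (only squares matter) gives (9, 22); check 9² + 22² = 81 + 484 = 565 ✓.
Step 4: Order so x ≤ y and verify: 9² + 22² = 81 + 484 = 565 = n. ✓

n = 565 = 9² + 22² (one valid representation with x ≤ y).


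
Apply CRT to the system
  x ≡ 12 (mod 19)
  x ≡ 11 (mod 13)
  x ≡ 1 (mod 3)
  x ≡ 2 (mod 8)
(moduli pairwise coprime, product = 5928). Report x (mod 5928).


Product of moduli M = 19 · 13 · 3 · 8 = 5928.
Merge one congruence at a time:
  Start: x ≡ 12 (mod 19).
  Combine with x ≡ 11 (mod 13); new modulus lcm = 247.
    Write x = 12 + 19·t and substitute into x ≡ 11 (mod 13): 19·t ≡ 11 − 12 = -1 (mod 13).
    Reduce coefficients mod 13: 6·t ≡ 12 (mod 13).
    The inverse of 6 mod 13 is 11 (since 6·11 = 66 = 5·13 + 1), so t ≡ 11·12 = 132 ≡ 2 (mod 13).
    Then x = 12 + 19·2 = 50, valid modulo lcm(19, 13) = 247: x ≡ 50 (mod 247).
  Combine with x ≡ 1 (mod 3); new modulus lcm = 741.
    Write x = 50 + 247·t and substitute into x ≡ 1 (mod 3): 247·t ≡ 1 − 50 = -49 (mod 3).
    Reduce coefficients mod 3: 1·t ≡ 2 (mod 3).
    So t ≡ 2 (mod 3).
    Then x = 50 + 247·2 = 544, valid modulo lcm(247, 3) = 741: x ≡ 544 (mod 741).
  Combine with x ≡ 2 (mod 8); new modulus lcm = 5928.
    Write x = 544 + 741·t and substitute into x ≡ 2 (mod 8): 741·t ≡ 2 − 544 = -542 (mod 8).
    Reduce coefficients mod 8: 5·t ≡ 2 (mod 8).
    The inverse of 5 mod 8 is 5 (since 5·5 = 25 = 3·8 + 1), so t ≡ 5·2 = 10 ≡ 2 (mod 8).
    Then x = 544 + 741·2 = 2026, valid modulo lcm(741, 8) = 5928: x ≡ 2026 (mod 5928).
Verify against each original: 2026 mod 19 = 12, 2026 mod 13 = 11, 2026 mod 3 = 1, 2026 mod 8 = 2.

x ≡ 2026 (mod 5928).


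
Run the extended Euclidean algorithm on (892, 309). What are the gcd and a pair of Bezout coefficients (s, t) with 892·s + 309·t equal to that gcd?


Euclidean algorithm on (892, 309) — divide until remainder is 0:
  892 = 2 · 309 + 274
  309 = 1 · 274 + 35
  274 = 7 · 35 + 29
  35 = 1 · 29 + 6
  29 = 4 · 6 + 5
  6 = 1 · 5 + 1
  5 = 5 · 1 + 0
gcd(892, 309) = 1.
Track Bezout coefficients alongside the remainders: start with r₀ = 892 = a·1 + b·0 (s = 1, t = 0) and r₁ = 309 = a·0 + b·1 (s = 0, t = 1); each new remainder r_{k+1} = r_{k-1} − q_k·r_k inherits s_{k+1} = s_{k-1} − q_k·s_k, t_{k+1} = t_{k-1} − q_k·t_k, so r_k = a·s_k + b·t_k at every step:
  q = 2: r = 274, s = 1 − 2·0 = 1, t = 0 − 2·1 = -2  (check: 892·1 + 309·(-2) = 274)
  q = 1: r = 35, s = 0 − 1·1 = -1, t = 1 − 1·(-2) = 3  (check: 892·(-1) + 309·3 = 35)
  q = 7: r = 29, s = 1 − 7·(-1) = 8, t = -2 − 7·3 = -23  (check: 892·8 + 309·(-23) = 29)
  q = 1: r = 6, s = -1 − 1·8 = -9, t = 3 − 1·(-23) = 26  (check: 892·(-9) + 309·26 = 6)
  q = 4: r = 5, s = 8 − 4·(-9) = 44, t = -23 − 4·26 = -127  (check: 892·44 + 309·(-127) = 5)
  q = 1: r = 1, s = -9 − 1·44 = -53, t = 26 − 1·(-127) = 153  (check: 892·(-53) + 309·153 = 1)
The row with r = 1 (the gcd) gives the Bezout coefficients s = -53, t = 153.
Result: 892 · (-53) + 309 · (153) = 1.

gcd(892, 309) = 1; s = -53, t = 153 (check: 892·(-53) + 309·153 = 1).


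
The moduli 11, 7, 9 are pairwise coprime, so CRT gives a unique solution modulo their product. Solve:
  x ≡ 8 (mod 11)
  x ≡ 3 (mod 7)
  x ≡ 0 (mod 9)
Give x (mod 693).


Moduli 11, 7, 9 are pairwise coprime; by CRT there is a unique solution modulo M = 11 · 7 · 9 = 693.
Solve pairwise, accumulating the modulus:
  Start with x ≡ 8 (mod 11).
  Combine with x ≡ 3 (mod 7): since gcd(11, 7) = 1, we get a unique residue mod 77.
    Write x = 8 + 11·t and substitute into x ≡ 3 (mod 7): 11·t ≡ 3 − 8 = -5 (mod 7).
    Reduce coefficients mod 7: 4·t ≡ 2 (mod 7).
    The inverse of 4 mod 7 is 2 (since 4·2 = 8 = 1·7 + 1), so t ≡ 2·2 = 4 ≡ 4 (mod 7).
    Then x = 8 + 11·4 = 52, valid modulo lcm(11, 7) = 77: x ≡ 52 (mod 77).
  Combine with x ≡ 0 (mod 9): since gcd(77, 9) = 1, we get a unique residue mod 693.
    Write x = 52 + 77·t and substitute into x ≡ 0 (mod 9): 77·t ≡ 0 − 52 = -52 (mod 9).
    Reduce coefficients mod 9: 5·t ≡ 2 (mod 9).
    The inverse of 5 mod 9 is 2 (since 5·2 = 10 = 1·9 + 1), so t ≡ 2·2 = 4 ≡ 4 (mod 9).
    Then x = 52 + 77·4 = 360, valid modulo lcm(77, 9) = 693: x ≡ 360 (mod 693).
Verify: 360 mod 11 = 8 ✓, 360 mod 7 = 3 ✓, 360 mod 9 = 0 ✓.

x ≡ 360 (mod 693).


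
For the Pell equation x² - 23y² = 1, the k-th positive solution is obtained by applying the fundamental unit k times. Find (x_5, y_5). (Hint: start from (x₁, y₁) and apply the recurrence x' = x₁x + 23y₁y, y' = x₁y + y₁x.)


Step 1: Find the fundamental solution (x₁, y₁) of x² - 23y² = 1.
  Expand √23 as a continued fraction. a₀ = ⌊√23⌋ = 4; iterate m_{k+1} = d_k·a_k − m_k, d_{k+1} = (23 − m_{k+1}²)/d_k, a_{k+1} = ⌊(a₀ + m_{k+1})/d_{k+1}⌋ (starting m₀ = 0, d₀ = 1), with convergents p_k = a_k·p_{k-1} + p_{k-2}, q_k = a_k·q_{k-1} + q_{k-2} (p₋₁ = 1, q₋₁ = 0):
  k = 0: a₀ = 4; p₀/q₀ = 4/1; p₀² − 23·q₀² = 16 − 23 = -7.
  k = 1: m = 4, d = 7, a = ⌊(4 + 4)/7⌋ = 1; p/q = (1·4 + 1)/(1·1 + 0) = 5/1; p² − 23·q² = 25 − 23 = 2.
  k = 2: m = 3, d = 2, a = ⌊(4 + 3)/2⌋ = 3; p/q = (3·5 + 4)/(3·1 + 1) = 19/4; p² − 23·q² = 361 − 368 = -7.
  k = 3: m = 3, d = 7, a = ⌊(4 + 3)/7⌋ = 1; p/q = (1·19 + 5)/(1·4 + 1) = 24/5; p² − 23·q² = 576 − 575 = 1.
  The first convergent with p² − 23·q² = 1 gives the fundamental solution (x₁, y₁) = (24, 5).
Step 2: Apply the recurrence (x_{n+1}, y_{n+1}) = (x₁x_n + 23y₁y_n, x₁y_n + y₁x_n) repeatedly.
  From (x_1, y_1) = (24, 5): x_2 = 24·24 + 23·5·5 = 1151; y_2 = 24·5 + 5·24 = 240.
  From (x_2, y_2) = (1151, 240): x_3 = 24·1151 + 23·5·240 = 55224; y_3 = 24·240 + 5·1151 = 11515.
  From (x_3, y_3) = (55224, 11515): x_4 = 24·55224 + 23·5·11515 = 2649601; y_4 = 24·11515 + 5·55224 = 552480.
  From (x_4, y_4) = (2649601, 552480): x_5 = 24·2649601 + 23·5·552480 = 127125624; y_5 = 24·552480 + 5·2649601 = 26507525.
Step 3: Verify x_5² - 23·y_5² = 16160924277389376 - 16160924277389375 = 1 (should be 1). ✓

(x_1, y_1) = (24, 5); (x_5, y_5) = (127125624, 26507525).


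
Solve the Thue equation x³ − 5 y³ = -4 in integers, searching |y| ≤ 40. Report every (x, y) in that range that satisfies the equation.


The equation is x³ - 5y³ = -4. For fixed y, x³ = 5·y³ − 4, so a solution requires the RHS to be a perfect cube.
Strategy: iterate y from -40 to 40, compute RHS = 5·y³ − 4, and check whether it is a (positive or negative) perfect cube.
Check small values of y:
  y = 0: RHS = -4 is not a perfect cube.
  y = 1: RHS = 1 = (1)³ ⇒ x = 1 works.
  y = -1: RHS = -9 is not a perfect cube.
  y = 2: RHS = 36 is not a perfect cube.
  y = -2: RHS = -44 is not a perfect cube.
  y = 3: RHS = 131 is not a perfect cube.
  y = -3: RHS = -139 is not a perfect cube.
Continuing the search up to |y| = 40 finds no further solutions beyond those listed.
Collected solutions: (1, 1).

Solutions (with |y| ≤ 40): (1, 1).


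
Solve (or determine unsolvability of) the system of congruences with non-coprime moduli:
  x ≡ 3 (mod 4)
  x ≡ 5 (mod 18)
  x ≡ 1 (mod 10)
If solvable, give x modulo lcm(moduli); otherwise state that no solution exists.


Moduli 4, 18, 10 are not pairwise coprime, so CRT works modulo lcm(m_i) when all pairwise compatibility conditions hold.
Pairwise compatibility: gcd(m_i, m_j) must divide a_i - a_j for every pair.
Merge one congruence at a time:
  Start: x ≡ 3 (mod 4).
  Combine with x ≡ 5 (mod 18): gcd(4, 18) = 2; 5 - 3 = 2, which IS divisible by 2, so compatible.
    Write x = 3 + 4·t and substitute into x ≡ 5 (mod 18): 4·t ≡ 5 − 3 = 2 (mod 18).
    Divide the congruence (and modulus) by g = 2: 2·t ≡ 1 (mod 9).
    The inverse of 2 mod 9 is 5 (since 2·5 = 10 = 1·9 + 1), so t ≡ 5·1 = 5 ≡ 5 (mod 9).
    Then x = 3 + 4·5 = 23, valid modulo lcm(4, 18) = 36: x ≡ 23 (mod 36).
  Combine with x ≡ 1 (mod 10): gcd(36, 10) = 2; 1 - 23 = -22, which IS divisible by 2, so compatible.
    Write x = 23 + 36·t and substitute into x ≡ 1 (mod 10): 36·t ≡ 1 − 23 = -22 (mod 10).
    Divide the congruence (and modulus) by g = 2: 18·t ≡ -11 (mod 5).
    Reduce coefficients mod 5: 3·t ≡ 4 (mod 5).
    The inverse of 3 mod 5 is 2 (since 3·2 = 6 = 1·5 + 1), so t ≡ 2·4 = 8 ≡ 3 (mod 5).
    Then x = 23 + 36·3 = 131, valid modulo lcm(36, 10) = 180: x ≡ 131 (mod 180).
Verify: 131 mod 4 = 3, 131 mod 18 = 5, 131 mod 10 = 1.

x ≡ 131 (mod 180).


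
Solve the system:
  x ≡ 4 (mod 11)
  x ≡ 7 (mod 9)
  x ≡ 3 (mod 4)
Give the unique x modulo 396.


Moduli 11, 9, 4 are pairwise coprime; by CRT there is a unique solution modulo M = 11 · 9 · 4 = 396.
Solve pairwise, accumulating the modulus:
  Start with x ≡ 4 (mod 11).
  Combine with x ≡ 7 (mod 9): since gcd(11, 9) = 1, we get a unique residue mod 99.
    Write x = 4 + 11·t and substitute into x ≡ 7 (mod 9): 11·t ≡ 7 − 4 = 3 (mod 9).
    Reduce coefficients mod 9: 2·t ≡ 3 (mod 9).
    The inverse of 2 mod 9 is 5 (since 2·5 = 10 = 1·9 + 1), so t ≡ 5·3 = 15 ≡ 6 (mod 9).
    Then x = 4 + 11·6 = 70, valid modulo lcm(11, 9) = 99: x ≡ 70 (mod 99).
  Combine with x ≡ 3 (mod 4): since gcd(99, 4) = 1, we get a unique residue mod 396.
    Write x = 70 + 99·t and substitute into x ≡ 3 (mod 4): 99·t ≡ 3 − 70 = -67 (mod 4).
    Reduce coefficients mod 4: 3·t ≡ 1 (mod 4).
    The inverse of 3 mod 4 is 3 (since 3·3 = 9 = 2·4 + 1), so t ≡ 3·1 = 3 ≡ 3 (mod 4).
    Then x = 70 + 99·3 = 367, valid modulo lcm(99, 4) = 396: x ≡ 367 (mod 396).
Verify: 367 mod 11 = 4 ✓, 367 mod 9 = 7 ✓, 367 mod 4 = 3 ✓.

x ≡ 367 (mod 396).


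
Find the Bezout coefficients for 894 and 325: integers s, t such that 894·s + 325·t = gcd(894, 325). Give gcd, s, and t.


Euclidean algorithm on (894, 325) — divide until remainder is 0:
  894 = 2 · 325 + 244
  325 = 1 · 244 + 81
  244 = 3 · 81 + 1
  81 = 81 · 1 + 0
gcd(894, 325) = 1.
Track Bezout coefficients alongside the remainders: start with r₀ = 894 = a·1 + b·0 (s = 1, t = 0) and r₁ = 325 = a·0 + b·1 (s = 0, t = 1); each new remainder r_{k+1} = r_{k-1} − q_k·r_k inherits s_{k+1} = s_{k-1} − q_k·s_k, t_{k+1} = t_{k-1} − q_k·t_k, so r_k = a·s_k + b·t_k at every step:
  q = 2: r = 244, s = 1 − 2·0 = 1, t = 0 − 2·1 = -2  (check: 894·1 + 325·(-2) = 244)
  q = 1: r = 81, s = 0 − 1·1 = -1, t = 1 − 1·(-2) = 3  (check: 894·(-1) + 325·3 = 81)
  q = 3: r = 1, s = 1 − 3·(-1) = 4, t = -2 − 3·3 = -11  (check: 894·4 + 325·(-11) = 1)
The row with r = 1 (the gcd) gives the Bezout coefficients s = 4, t = -11.
Result: 894 · (4) + 325 · (-11) = 1.

gcd(894, 325) = 1; s = 4, t = -11 (check: 894·4 + 325·(-11) = 1).


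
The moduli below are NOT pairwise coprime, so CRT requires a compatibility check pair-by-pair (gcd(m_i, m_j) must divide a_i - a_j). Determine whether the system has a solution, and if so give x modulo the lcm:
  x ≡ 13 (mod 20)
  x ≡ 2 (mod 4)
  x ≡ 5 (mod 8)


Moduli 20, 4, 8 are not pairwise coprime, so CRT works modulo lcm(m_i) when all pairwise compatibility conditions hold.
Pairwise compatibility: gcd(m_i, m_j) must divide a_i - a_j for every pair.
Merge one congruence at a time:
  Start: x ≡ 13 (mod 20).
  Combine with x ≡ 2 (mod 4): gcd(20, 4) = 4, and 2 - 13 = -11 is NOT divisible by 4.
    ⇒ system is inconsistent (no integer solution).

No solution (the system is inconsistent).


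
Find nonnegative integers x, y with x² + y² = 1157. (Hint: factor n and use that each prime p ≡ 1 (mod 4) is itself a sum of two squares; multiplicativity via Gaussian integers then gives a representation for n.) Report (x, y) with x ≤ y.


Step 1: Factor n = 1157 = 13 · 89.
Step 2: Check the mod-4 condition on each prime factor: 13 ≡ 1 (mod 4), exponent 1; 89 ≡ 1 (mod 4), exponent 1.
All primes ≡ 3 (mod 4) appear to even exponent (or don't appear), so by the two-squares theorem n IS expressible as a sum of two squares.
Step 3: Build a representation. Here n = 13 · 89 is a product of primes ≡ 1 (mod 4). Each prime p ≡ 1 (mod 4) is itself a sum of two squares; find a² by testing p − a² for a perfect square:
  13: 13 − 1² = 12, 13 − 2² = 9 = 3² ⇒ 13 = 2² + 3².
  89: 89 − 1² = 88, 89 − 2² = 85, 89 − 3² = 80, 89 − 4² = 73, 89 − 5² = 64 = 8² ⇒ 89 = 5² + 8².
  Combine using the Brahmagupta–Fibonacci identity (a² + b²)(c² + d²) = (ac − bd)² + (ad + bc)² = (ac + bd)² + (ad − bc)²:
  13 · 89 = 1157: from (2² + 3²)(5² + 8²), take (2·5 − 3·8, 2·8 + 3·5) = (10 − 24, 16 + 15) = (-14, 31); dropping signs (only squares matter) gives (14, 31); check 14² + 31² = 196 + 961 = 1157 ✓.
Step 4: Order so x ≤ y and verify: 14² + 31² = 196 + 961 = 1157 = n. ✓

n = 1157 = 14² + 31² (one valid representation with x ≤ y).


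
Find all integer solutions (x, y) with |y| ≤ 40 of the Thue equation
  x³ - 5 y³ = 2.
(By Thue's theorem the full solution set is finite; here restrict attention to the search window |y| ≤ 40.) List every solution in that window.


The equation is x³ - 5y³ = 2. For fixed y, x³ = 5·y³ + 2, so a solution requires the RHS to be a perfect cube.
Strategy: iterate y from -40 to 40, compute RHS = 5·y³ + 2, and check whether it is a (positive or negative) perfect cube.
Check small values of y:
  y = 0: RHS = 2 is not a perfect cube.
  y = 1: RHS = 7 is not a perfect cube.
  y = -1: RHS = -3 is not a perfect cube.
  y = 2: RHS = 42 is not a perfect cube.
  y = -2: RHS = -38 is not a perfect cube.
  y = 3: RHS = 137 is not a perfect cube.
  y = -3: RHS = -133 is not a perfect cube.
Continuing the search up to |y| = 40 finds no solutions either.
No (x, y) in the scanned range satisfies the equation.

No integer solutions with |y| ≤ 40.


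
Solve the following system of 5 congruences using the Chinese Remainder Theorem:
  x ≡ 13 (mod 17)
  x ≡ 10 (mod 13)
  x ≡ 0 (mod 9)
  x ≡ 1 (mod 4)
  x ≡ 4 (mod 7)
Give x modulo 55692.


Product of moduli M = 17 · 13 · 9 · 4 · 7 = 55692.
Merge one congruence at a time:
  Start: x ≡ 13 (mod 17).
  Combine with x ≡ 10 (mod 13); new modulus lcm = 221.
    Write x = 13 + 17·t and substitute into x ≡ 10 (mod 13): 17·t ≡ 10 − 13 = -3 (mod 13).
    Reduce coefficients mod 13: 4·t ≡ 10 (mod 13).
    The inverse of 4 mod 13 is 10 (since 4·10 = 40 = 3·13 + 1), so t ≡ 10·10 = 100 ≡ 9 (mod 13).
    Then x = 13 + 17·9 = 166, valid modulo lcm(17, 13) = 221: x ≡ 166 (mod 221).
  Combine with x ≡ 0 (mod 9); new modulus lcm = 1989.
    Write x = 166 + 221·t and substitute into x ≡ 0 (mod 9): 221·t ≡ 0 − 166 = -166 (mod 9).
    Reduce coefficients mod 9: 5·t ≡ 5 (mod 9).
    The inverse of 5 mod 9 is 2 (since 5·2 = 10 = 1·9 + 1), so t ≡ 2·5 = 10 ≡ 1 (mod 9).
    Then x = 166 + 221·1 = 387, valid modulo lcm(221, 9) = 1989: x ≡ 387 (mod 1989).
  Combine with x ≡ 1 (mod 4); new modulus lcm = 7956.
    Write x = 387 + 1989·t and substitute into x ≡ 1 (mod 4): 1989·t ≡ 1 − 387 = -386 (mod 4).
    Reduce coefficients mod 4: 1·t ≡ 2 (mod 4).
    So t ≡ 2 (mod 4).
    Then x = 387 + 1989·2 = 4365, valid modulo lcm(1989, 4) = 7956: x ≡ 4365 (mod 7956).
  Combine with x ≡ 4 (mod 7); new modulus lcm = 55692.
    Write x = 4365 + 7956·t and substitute into x ≡ 4 (mod 7): 7956·t ≡ 4 − 4365 = -4361 (mod 7).
    Reduce coefficients mod 7: 4·t ≡ 0 (mod 7).
    The inverse of 4 mod 7 is 2 (since 4·2 = 8 = 1·7 + 1), so t ≡ 2·0 = 0 ≡ 0 (mod 7).
    Then x = 4365 + 7956·0 = 4365, valid modulo lcm(7956, 7) = 55692: x ≡ 4365 (mod 55692).
Verify against each original: 4365 mod 17 = 13, 4365 mod 13 = 10, 4365 mod 9 = 0, 4365 mod 4 = 1, 4365 mod 7 = 4.

x ≡ 4365 (mod 55692).


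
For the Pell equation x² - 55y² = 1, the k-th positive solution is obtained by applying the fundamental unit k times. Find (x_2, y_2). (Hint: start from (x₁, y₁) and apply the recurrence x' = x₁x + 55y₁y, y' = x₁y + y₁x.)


Step 1: Find the fundamental solution (x₁, y₁) of x² - 55y² = 1.
  Expand √55 as a continued fraction. a₀ = ⌊√55⌋ = 7; iterate m_{k+1} = d_k·a_k − m_k, d_{k+1} = (55 − m_{k+1}²)/d_k, a_{k+1} = ⌊(a₀ + m_{k+1})/d_{k+1}⌋ (starting m₀ = 0, d₀ = 1), with convergents p_k = a_k·p_{k-1} + p_{k-2}, q_k = a_k·q_{k-1} + q_{k-2} (p₋₁ = 1, q₋₁ = 0):
  k = 0: a₀ = 7; p₀/q₀ = 7/1; p₀² − 55·q₀² = 49 − 55 = -6.
  k = 1: m = 7, d = 6, a = ⌊(7 + 7)/6⌋ = 2; p/q = (2·7 + 1)/(2·1 + 0) = 15/2; p² − 55·q² = 225 − 220 = 5.
  k = 2: m = 5, d = 5, a = ⌊(7 + 5)/5⌋ = 2; p/q = (2·15 + 7)/(2·2 + 1) = 37/5; p² − 55·q² = 1369 − 1375 = -6.
  k = 3: m = 5, d = 6, a = ⌊(7 + 5)/6⌋ = 2; p/q = (2·37 + 15)/(2·5 + 2) = 89/12; p² − 55·q² = 7921 − 7920 = 1.
  The first convergent with p² − 55·q² = 1 gives the fundamental solution (x₁, y₁) = (89, 12).
Step 2: Apply the recurrence (x_{n+1}, y_{n+1}) = (x₁x_n + 55y₁y_n, x₁y_n + y₁x_n) repeatedly.
  From (x_1, y_1) = (89, 12): x_2 = 89·89 + 55·12·12 = 15841; y_2 = 89·12 + 12·89 = 2136.
Step 3: Verify x_2² - 55·y_2² = 250937281 - 250937280 = 1 (should be 1). ✓

(x_1, y_1) = (89, 12); (x_2, y_2) = (15841, 2136).


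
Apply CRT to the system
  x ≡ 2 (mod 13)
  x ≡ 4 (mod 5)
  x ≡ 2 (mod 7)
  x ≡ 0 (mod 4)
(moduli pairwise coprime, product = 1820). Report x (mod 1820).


Product of moduli M = 13 · 5 · 7 · 4 = 1820.
Merge one congruence at a time:
  Start: x ≡ 2 (mod 13).
  Combine with x ≡ 4 (mod 5); new modulus lcm = 65.
    Write x = 2 + 13·t and substitute into x ≡ 4 (mod 5): 13·t ≡ 4 − 2 = 2 (mod 5).
    Reduce coefficients mod 5: 3·t ≡ 2 (mod 5).
    The inverse of 3 mod 5 is 2 (since 3·2 = 6 = 1·5 + 1), so t ≡ 2·2 = 4 ≡ 4 (mod 5).
    Then x = 2 + 13·4 = 54, valid modulo lcm(13, 5) = 65: x ≡ 54 (mod 65).
  Combine with x ≡ 2 (mod 7); new modulus lcm = 455.
    Write x = 54 + 65·t and substitute into x ≡ 2 (mod 7): 65·t ≡ 2 − 54 = -52 (mod 7).
    Reduce coefficients mod 7: 2·t ≡ 4 (mod 7).
    The inverse of 2 mod 7 is 4 (since 2·4 = 8 = 1·7 + 1), so t ≡ 4·4 = 16 ≡ 2 (mod 7).
    Then x = 54 + 65·2 = 184, valid modulo lcm(65, 7) = 455: x ≡ 184 (mod 455).
  Combine with x ≡ 0 (mod 4); new modulus lcm = 1820.
    Write x = 184 + 455·t and substitute into x ≡ 0 (mod 4): 455·t ≡ 0 − 184 = -184 (mod 4).
    Reduce coefficients mod 4: 3·t ≡ 0 (mod 4).
    The inverse of 3 mod 4 is 3 (since 3·3 = 9 = 2·4 + 1), so t ≡ 3·0 = 0 ≡ 0 (mod 4).
    Then x = 184 + 455·0 = 184, valid modulo lcm(455, 4) = 1820: x ≡ 184 (mod 1820).
Verify against each original: 184 mod 13 = 2, 184 mod 5 = 4, 184 mod 7 = 2, 184 mod 4 = 0.

x ≡ 184 (mod 1820).


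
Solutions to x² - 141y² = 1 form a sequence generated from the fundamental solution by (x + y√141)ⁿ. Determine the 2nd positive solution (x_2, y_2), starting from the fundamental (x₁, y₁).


Step 1: Find the fundamental solution (x₁, y₁) of x² - 141y² = 1.
  Expand √141 as a continued fraction. a₀ = ⌊√141⌋ = 11; iterate m_{k+1} = d_k·a_k − m_k, d_{k+1} = (141 − m_{k+1}²)/d_k, a_{k+1} = ⌊(a₀ + m_{k+1})/d_{k+1}⌋ (starting m₀ = 0, d₀ = 1), with convergents p_k = a_k·p_{k-1} + p_{k-2}, q_k = a_k·q_{k-1} + q_{k-2} (p₋₁ = 1, q₋₁ = 0):
  k = 0: a₀ = 11; p₀/q₀ = 11/1; p₀² − 141·q₀² = 121 − 141 = -20.
  k = 1: m = 11, d = 20, a = ⌊(11 + 11)/20⌋ = 1; p/q = (1·11 + 1)/(1·1 + 0) = 12/1; p² − 141·q² = 144 − 141 = 3.
  k = 2: m = 9, d = 3, a = ⌊(11 + 9)/3⌋ = 6; p/q = (6·12 + 11)/(6·1 + 1) = 83/7; p² − 141·q² = 6889 − 6909 = -20.
  k = 3: m = 9, d = 20, a = ⌊(11 + 9)/20⌋ = 1; p/q = (1·83 + 12)/(1·7 + 1) = 95/8; p² − 141·q² = 9025 − 9024 = 1.
  The first convergent with p² − 141·q² = 1 gives the fundamental solution (x₁, y₁) = (95, 8).
Step 2: Apply the recurrence (x_{n+1}, y_{n+1}) = (x₁x_n + 141y₁y_n, x₁y_n + y₁x_n) repeatedly.
  From (x_1, y_1) = (95, 8): x_2 = 95·95 + 141·8·8 = 18049; y_2 = 95·8 + 8·95 = 1520.
Step 3: Verify x_2² - 141·y_2² = 325766401 - 325766400 = 1 (should be 1). ✓

(x_1, y_1) = (95, 8); (x_2, y_2) = (18049, 1520).


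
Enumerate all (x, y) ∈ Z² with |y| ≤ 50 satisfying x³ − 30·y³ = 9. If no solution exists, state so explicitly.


The equation is x³ - 30y³ = 9. For fixed y, x³ = 30·y³ + 9, so a solution requires the RHS to be a perfect cube.
Strategy: iterate y from -50 to 50, compute RHS = 30·y³ + 9, and check whether it is a (positive or negative) perfect cube.
Check small values of y:
  y = 0: RHS = 9 is not a perfect cube.
  y = 1: RHS = 39 is not a perfect cube.
  y = -1: RHS = -21 is not a perfect cube.
  y = 2: RHS = 249 is not a perfect cube.
  y = -2: RHS = -231 is not a perfect cube.
  y = 3: RHS = 819 is not a perfect cube.
  y = -3: RHS = -801 is not a perfect cube.
Continuing the search up to |y| = 50 finds no solutions either.
No (x, y) in the scanned range satisfies the equation.

No integer solutions with |y| ≤ 50.


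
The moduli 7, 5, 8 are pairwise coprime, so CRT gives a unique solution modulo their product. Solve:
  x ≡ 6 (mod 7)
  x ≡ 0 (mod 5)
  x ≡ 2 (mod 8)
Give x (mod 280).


Moduli 7, 5, 8 are pairwise coprime; by CRT there is a unique solution modulo M = 7 · 5 · 8 = 280.
Solve pairwise, accumulating the modulus:
  Start with x ≡ 6 (mod 7).
  Combine with x ≡ 0 (mod 5): since gcd(7, 5) = 1, we get a unique residue mod 35.
    Write x = 6 + 7·t and substitute into x ≡ 0 (mod 5): 7·t ≡ 0 − 6 = -6 (mod 5).
    Reduce coefficients mod 5: 2·t ≡ 4 (mod 5).
    The inverse of 2 mod 5 is 3 (since 2·3 = 6 = 1·5 + 1), so t ≡ 3·4 = 12 ≡ 2 (mod 5).
    Then x = 6 + 7·2 = 20, valid modulo lcm(7, 5) = 35: x ≡ 20 (mod 35).
  Combine with x ≡ 2 (mod 8): since gcd(35, 8) = 1, we get a unique residue mod 280.
    Write x = 20 + 35·t and substitute into x ≡ 2 (mod 8): 35·t ≡ 2 − 20 = -18 (mod 8).
    Reduce coefficients mod 8: 3·t ≡ 6 (mod 8).
    The inverse of 3 mod 8 is 3 (since 3·3 = 9 = 1·8 + 1), so t ≡ 3·6 = 18 ≡ 2 (mod 8).
    Then x = 20 + 35·2 = 90, valid modulo lcm(35, 8) = 280: x ≡ 90 (mod 280).
Verify: 90 mod 7 = 6 ✓, 90 mod 5 = 0 ✓, 90 mod 8 = 2 ✓.

x ≡ 90 (mod 280).
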